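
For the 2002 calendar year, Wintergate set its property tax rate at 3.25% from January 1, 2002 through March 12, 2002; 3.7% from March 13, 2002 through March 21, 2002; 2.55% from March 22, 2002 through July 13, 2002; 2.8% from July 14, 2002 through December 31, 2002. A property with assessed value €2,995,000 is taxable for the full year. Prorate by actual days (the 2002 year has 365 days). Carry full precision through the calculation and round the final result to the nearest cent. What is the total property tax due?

€84,807.73

January 1 – March 12, 2002: 71 days at 3.25% → €2,995,000 × 3.25% × 71/365 = €18,934.1438
March 13 – March 21, 2002: 9 days at 3.7% → €2,995,000 × 3.7% × 9/365 = €2,732.4247
March 22 – July 13, 2002: 114 days at 2.55% → €2,995,000 × 2.55% × 114/365 = €23,853.3288
July 14 – December 31, 2002: 171 days at 2.8% → €2,995,000 × 2.8% × 171/365 = €39,287.8356
Total = €84,807.7329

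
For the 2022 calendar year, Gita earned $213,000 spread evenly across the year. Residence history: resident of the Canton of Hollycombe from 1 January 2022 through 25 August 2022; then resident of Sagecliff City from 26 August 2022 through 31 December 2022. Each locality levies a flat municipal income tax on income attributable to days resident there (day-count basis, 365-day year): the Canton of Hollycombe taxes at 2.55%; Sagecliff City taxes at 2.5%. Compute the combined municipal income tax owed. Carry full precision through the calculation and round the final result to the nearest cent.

$5,394.15

The Canton of Hollycombe, 1 January – 25 August 2022: 237 days → $213,000 × 2.55% × 237/365 = $3,526.7548
Sagecliff City, 26 August – 31 December 2022: 128 days → $213,000 × 2.5% × 128/365 = $1,867.3973
Total = $5,394.1521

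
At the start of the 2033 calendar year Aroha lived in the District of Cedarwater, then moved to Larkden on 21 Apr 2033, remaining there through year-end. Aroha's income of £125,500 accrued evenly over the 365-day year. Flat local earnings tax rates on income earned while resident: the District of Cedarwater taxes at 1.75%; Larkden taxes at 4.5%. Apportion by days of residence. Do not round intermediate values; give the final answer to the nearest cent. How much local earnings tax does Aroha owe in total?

£4,607.40

The District of Cedarwater, 1 Jan – 20 Apr 2033: 110 days → £125,500 × 1.75% × 110/365 = £661.8836
Larkden, 21 Apr – 31 Dec 2033: 255 days → £125,500 × 4.5% × 255/365 = £3,945.5137
Total = £4,607.3973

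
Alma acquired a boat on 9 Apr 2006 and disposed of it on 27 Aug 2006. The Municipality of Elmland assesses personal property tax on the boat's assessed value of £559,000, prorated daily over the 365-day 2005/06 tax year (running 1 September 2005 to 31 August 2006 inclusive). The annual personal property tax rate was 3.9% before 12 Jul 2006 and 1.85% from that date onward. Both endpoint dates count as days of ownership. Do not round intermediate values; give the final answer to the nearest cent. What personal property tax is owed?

£6,946.15

9 Apr – 11 Jul 2006: 94 days at 3.9% → £559,000 × 3.9% × 94/365 = £5,614.5041
12 Jul – 27 Aug 2006: 47 days at 1.85% → £559,000 × 1.85% × 47/365 = £1,331.6452
Total = £6,946.1493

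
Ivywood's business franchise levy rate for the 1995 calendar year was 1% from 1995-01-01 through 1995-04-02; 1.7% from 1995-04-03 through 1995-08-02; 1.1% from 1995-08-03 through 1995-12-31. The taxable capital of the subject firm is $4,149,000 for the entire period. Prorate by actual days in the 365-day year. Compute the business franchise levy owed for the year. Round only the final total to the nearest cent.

$52,913.96

1995-01-01 to 1995-04-02: 92 days at 1% → $4,149,000 × 1% × 92/365 = $10,457.7534
1995-04-03 to 1995-08-02: 122 days at 1.7% → $4,149,000 × 1.7% × 122/365 = $23,575.4137
1995-08-03 to 1995-12-31: 151 days at 1.1% → $4,149,000 × 1.1% × 151/365 = $18,880.7918
Total = $52,913.9589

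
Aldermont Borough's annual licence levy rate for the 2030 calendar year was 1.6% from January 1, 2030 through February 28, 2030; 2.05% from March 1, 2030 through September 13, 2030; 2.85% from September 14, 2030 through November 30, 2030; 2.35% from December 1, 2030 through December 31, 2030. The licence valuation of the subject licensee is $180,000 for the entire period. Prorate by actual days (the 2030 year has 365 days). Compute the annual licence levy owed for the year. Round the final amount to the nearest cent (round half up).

$3,912.66

January 1 – February 28, 2030: 59 days at 1.6% → $180,000 × 1.6% × 59/365 = $465.5342
March 1 – September 13, 2030: 197 days at 2.05% → $180,000 × 2.05% × 197/365 = $1,991.5890
September 14 – November 30, 2030: 78 days at 2.85% → $180,000 × 2.85% × 78/365 = $1,096.2740
December 1 – December 31, 2030: 31 days at 2.35% → $180,000 × 2.35% × 31/365 = $359.2603
Total = $3,912.6575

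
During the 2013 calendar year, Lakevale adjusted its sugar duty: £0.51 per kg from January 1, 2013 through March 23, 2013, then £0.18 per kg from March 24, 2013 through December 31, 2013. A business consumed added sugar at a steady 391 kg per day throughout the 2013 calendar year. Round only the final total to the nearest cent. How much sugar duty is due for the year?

£36,269.16

January 1 – March 23, 2013: 82 days × 391 kg/day = 32,062 kg at £0.51/kg → £16,351.62
March 24 – December 31, 2013: 283 days × 391 kg/day = 110,653 kg at £0.18/kg → £19,917.54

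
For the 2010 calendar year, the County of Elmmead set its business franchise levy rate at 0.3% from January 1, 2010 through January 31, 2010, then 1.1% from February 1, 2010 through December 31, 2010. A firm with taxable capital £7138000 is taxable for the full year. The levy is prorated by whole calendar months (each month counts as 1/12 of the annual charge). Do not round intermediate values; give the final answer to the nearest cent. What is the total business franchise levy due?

January 1 – January 31, 2010: 1 month at 0.3% → £7138000 × 0.3% × 1/12 = £1784.5000
February 1 – December 31, 2010: 11 months at 1.1% → £7138000 × 1.1% × 11/12 = £71974.8333
Total = £73759.3333

£73759.33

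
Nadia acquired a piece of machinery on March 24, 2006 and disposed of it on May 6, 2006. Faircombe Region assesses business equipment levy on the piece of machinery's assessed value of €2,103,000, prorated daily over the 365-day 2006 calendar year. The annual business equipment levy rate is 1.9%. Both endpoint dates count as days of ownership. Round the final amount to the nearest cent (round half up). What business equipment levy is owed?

Days held (March 24 – May 6, 2006): 44 out of 365
Tax = €2,103,000 × 1.9% × 44/365 = €4,816.7342

€4,816.73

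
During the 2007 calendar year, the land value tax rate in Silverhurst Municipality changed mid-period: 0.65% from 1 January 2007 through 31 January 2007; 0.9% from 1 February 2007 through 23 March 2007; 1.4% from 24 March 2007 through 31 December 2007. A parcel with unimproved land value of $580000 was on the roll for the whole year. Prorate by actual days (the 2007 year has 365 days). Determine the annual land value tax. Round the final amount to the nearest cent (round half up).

$7345.34

1 January – 31 January 2007: 31 days at 0.65% → $580000 × 0.65% × 31/365 = $320.1918
1 February – 23 March 2007: 51 days at 0.9% → $580000 × 0.9% × 51/365 = $729.3699
24 March – 31 December 2007: 283 days at 1.4% → $580000 × 1.4% × 283/365 = $6295.7808
Total = $7345.3425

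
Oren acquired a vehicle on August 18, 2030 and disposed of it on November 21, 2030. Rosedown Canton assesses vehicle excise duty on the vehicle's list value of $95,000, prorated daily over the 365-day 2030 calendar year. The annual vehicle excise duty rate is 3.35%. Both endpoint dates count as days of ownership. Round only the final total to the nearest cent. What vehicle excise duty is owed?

$837.04

Days held (August 18 – November 21, 2030): 96 out of 365
Tax = $95,000 × 3.35% × 96/365 = $837.0411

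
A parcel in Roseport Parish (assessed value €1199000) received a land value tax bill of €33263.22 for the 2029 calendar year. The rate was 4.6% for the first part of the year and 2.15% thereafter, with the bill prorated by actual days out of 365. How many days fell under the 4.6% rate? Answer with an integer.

93 days

Let d = days at the first rate; then 365 − d days at the second rate.
€1199000 × [4.6%·d + 2.15%·(365−d)] / 365 = €33263.22
Solving gives d = 93, so the new rate took effect on 4 April 2029.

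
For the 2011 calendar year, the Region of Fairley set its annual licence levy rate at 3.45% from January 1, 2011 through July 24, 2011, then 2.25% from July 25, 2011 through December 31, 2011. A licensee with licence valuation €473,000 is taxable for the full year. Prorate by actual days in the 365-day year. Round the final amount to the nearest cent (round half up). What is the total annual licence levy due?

€13,830.39

January 1 – July 24, 2011: 205 days at 3.45% → €473,000 × 3.45% × 205/365 = €9,165.1849
July 25 – December 31, 2011: 160 days at 2.25% → €473,000 × 2.25% × 160/365 = €4,665.2055
Total = €13,830.3904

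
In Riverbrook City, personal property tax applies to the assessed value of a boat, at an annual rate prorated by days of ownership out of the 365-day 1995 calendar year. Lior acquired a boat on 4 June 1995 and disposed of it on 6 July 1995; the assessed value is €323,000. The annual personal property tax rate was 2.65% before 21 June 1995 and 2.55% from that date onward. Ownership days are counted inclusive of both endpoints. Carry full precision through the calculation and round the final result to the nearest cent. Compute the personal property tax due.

€759.71

4 June – 20 June 1995: 17 days at 2.65% → €323,000 × 2.65% × 17/365 = €398.6616
21 June – 6 July 1995: 16 days at 2.55% → €323,000 × 2.55% × 16/365 = €361.0521
Total = €759.7137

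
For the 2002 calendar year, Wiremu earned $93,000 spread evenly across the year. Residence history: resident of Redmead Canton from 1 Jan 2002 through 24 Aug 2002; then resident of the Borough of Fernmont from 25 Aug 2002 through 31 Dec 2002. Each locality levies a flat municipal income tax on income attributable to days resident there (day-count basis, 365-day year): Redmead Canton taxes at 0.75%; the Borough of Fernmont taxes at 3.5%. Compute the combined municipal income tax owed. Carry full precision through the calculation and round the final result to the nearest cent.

Redmead Canton, 1 Jan – 24 Aug 2002: 236 days → $93,000 × 0.75% × 236/365 = $450.9863
The Borough of Fernmont, 25 Aug – 31 Dec 2002: 129 days → $93,000 × 3.5% × 129/365 = $1,150.3973
Total = $1,601.3836

$1,601.38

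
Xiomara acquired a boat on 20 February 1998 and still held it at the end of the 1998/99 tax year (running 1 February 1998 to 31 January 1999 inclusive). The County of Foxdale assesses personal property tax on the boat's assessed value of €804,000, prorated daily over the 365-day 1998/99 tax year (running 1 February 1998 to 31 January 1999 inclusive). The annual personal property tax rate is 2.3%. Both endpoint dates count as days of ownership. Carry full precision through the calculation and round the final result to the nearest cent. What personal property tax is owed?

Days held (20 February 1998 – 31 January 1999): 346 out of 365
Tax = €804,000 × 2.3% × 346/365 = €17,529.4027

€17,529.40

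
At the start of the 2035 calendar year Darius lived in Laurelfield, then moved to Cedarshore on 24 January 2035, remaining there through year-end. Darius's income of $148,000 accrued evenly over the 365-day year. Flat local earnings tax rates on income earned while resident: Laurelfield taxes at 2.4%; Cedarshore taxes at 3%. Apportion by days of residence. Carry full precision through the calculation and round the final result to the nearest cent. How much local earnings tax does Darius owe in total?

$4,384.04

Laurelfield, 1 January – 23 January 2035: 23 days → $148,000 × 2.4% × 23/365 = $223.8247
Cedarshore, 24 January – 31 December 2035: 342 days → $148,000 × 3% × 342/365 = $4,160.2192
Total = $4,384.0438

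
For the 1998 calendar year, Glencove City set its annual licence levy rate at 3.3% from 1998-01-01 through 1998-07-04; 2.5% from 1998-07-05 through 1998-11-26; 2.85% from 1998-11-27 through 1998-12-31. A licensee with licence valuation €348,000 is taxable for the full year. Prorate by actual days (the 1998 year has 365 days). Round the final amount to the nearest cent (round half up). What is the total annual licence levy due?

1998-01-01 to 1998-07-04: 185 days at 3.3% → €348,000 × 3.3% × 185/365 = €5,820.6575
1998-07-05 to 1998-11-26: 145 days at 2.5% → €348,000 × 2.5% × 145/365 = €3,456.1644
1998-11-27 to 1998-12-31: 35 days at 2.85% → €348,000 × 2.85% × 35/365 = €951.0411
Total = €10,227.8630

€10,227.86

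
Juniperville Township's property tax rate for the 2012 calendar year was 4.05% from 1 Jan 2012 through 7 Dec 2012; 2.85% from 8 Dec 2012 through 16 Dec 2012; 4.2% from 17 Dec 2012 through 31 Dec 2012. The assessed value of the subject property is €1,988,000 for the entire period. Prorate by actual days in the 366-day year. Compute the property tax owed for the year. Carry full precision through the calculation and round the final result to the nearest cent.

1 Jan – 7 Dec 2012: 342 days at 4.05% → €1,988,000 × 4.05% × 342/366 = €75,234.3934
8 Dec – 16 Dec 2012: 9 days at 2.85% → €1,988,000 × 2.85% × 9/366 = €1,393.2295
17 Dec – 31 Dec 2012: 15 days at 4.2% → €1,988,000 × 4.2% × 15/366 = €3,421.9672
Total = €80,049.5902

€80,049.59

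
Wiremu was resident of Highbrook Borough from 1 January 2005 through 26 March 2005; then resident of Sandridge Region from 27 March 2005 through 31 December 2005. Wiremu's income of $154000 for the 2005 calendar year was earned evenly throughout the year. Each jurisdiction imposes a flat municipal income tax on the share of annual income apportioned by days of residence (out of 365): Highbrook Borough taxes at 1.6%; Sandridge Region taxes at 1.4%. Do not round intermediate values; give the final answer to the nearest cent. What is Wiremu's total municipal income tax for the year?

$2227.73

Highbrook Borough, 1 January – 26 March 2005: 85 days → $154000 × 1.6% × 85/365 = $573.8082
Sandridge Region, 27 March – 31 December 2005: 280 days → $154000 × 1.4% × 280/365 = $1653.9178
Total = $2227.7260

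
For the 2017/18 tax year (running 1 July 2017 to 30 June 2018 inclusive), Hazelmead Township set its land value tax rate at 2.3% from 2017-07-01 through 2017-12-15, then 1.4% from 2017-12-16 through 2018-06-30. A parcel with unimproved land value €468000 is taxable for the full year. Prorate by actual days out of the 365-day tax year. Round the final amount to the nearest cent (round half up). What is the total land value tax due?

€8490.67

2017-07-01 to 2017-12-15: 168 days at 2.3% → €468000 × 2.3% × 168/365 = €4954.3890
2017-12-16 to 2018-06-30: 197 days at 1.4% → €468000 × 1.4% × 197/365 = €3536.2849
Total = €8490.6740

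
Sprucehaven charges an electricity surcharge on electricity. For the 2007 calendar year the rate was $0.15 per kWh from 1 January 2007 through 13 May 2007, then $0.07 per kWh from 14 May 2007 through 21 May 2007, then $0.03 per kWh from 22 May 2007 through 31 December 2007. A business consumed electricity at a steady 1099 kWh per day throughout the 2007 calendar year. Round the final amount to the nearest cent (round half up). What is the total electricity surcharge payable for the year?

$29925.77

1 January – 13 May 2007: 133 days × 1099 kWh/day = 146,167 kWh at $0.15/kWh → $21925.05
14 May – 21 May 2007: 8 days × 1099 kWh/day = 8,792 kWh at $0.07/kWh → $615.44
22 May – 31 December 2007: 224 days × 1099 kWh/day = 246,176 kWh at $0.03/kWh → $7385.28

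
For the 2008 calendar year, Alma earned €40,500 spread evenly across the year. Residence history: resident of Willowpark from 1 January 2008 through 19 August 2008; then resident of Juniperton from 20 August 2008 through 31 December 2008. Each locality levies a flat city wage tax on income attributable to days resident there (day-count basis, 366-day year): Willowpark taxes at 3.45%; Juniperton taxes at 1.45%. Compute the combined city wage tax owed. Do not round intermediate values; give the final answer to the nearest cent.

Willowpark, 1 January – 19 August 2008: 232 days → €40,500 × 3.45% × 232/366 = €885.6885
Juniperton, 20 August – 31 December 2008: 134 days → €40,500 × 1.45% × 134/366 = €215.0041
Total = €1,100.6926

€1,100.69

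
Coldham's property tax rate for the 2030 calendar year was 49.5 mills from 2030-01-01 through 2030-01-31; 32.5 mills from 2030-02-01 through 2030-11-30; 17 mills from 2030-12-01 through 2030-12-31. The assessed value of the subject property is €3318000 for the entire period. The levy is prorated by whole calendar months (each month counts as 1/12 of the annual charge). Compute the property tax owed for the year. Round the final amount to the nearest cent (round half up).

€108249.75

2030-01-01 to 2030-01-31: 1 month at 49.5 mills → €3318000 × 4.95% × 1/12 = €13686.7500
2030-02-01 to 2030-11-30: 10 months at 32.5 mills → €3318000 × 3.25% × 10/12 = €89862.5000
2030-12-01 to 2030-12-31: 1 month at 17 mills → €3318000 × 1.7% × 1/12 = €4700.5000
Total = €108249.7500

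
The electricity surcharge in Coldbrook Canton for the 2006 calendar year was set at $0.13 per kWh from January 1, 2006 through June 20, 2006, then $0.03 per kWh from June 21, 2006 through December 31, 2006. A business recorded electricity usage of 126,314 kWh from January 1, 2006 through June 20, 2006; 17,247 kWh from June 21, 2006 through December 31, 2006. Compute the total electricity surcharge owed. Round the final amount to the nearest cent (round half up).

January 1 – June 20, 2006: 126,314 kWh at $0.13/kWh → $16,420.82
June 21 – December 31, 2006: 17,247 kWh at $0.03/kWh → $517.41

$16,938.23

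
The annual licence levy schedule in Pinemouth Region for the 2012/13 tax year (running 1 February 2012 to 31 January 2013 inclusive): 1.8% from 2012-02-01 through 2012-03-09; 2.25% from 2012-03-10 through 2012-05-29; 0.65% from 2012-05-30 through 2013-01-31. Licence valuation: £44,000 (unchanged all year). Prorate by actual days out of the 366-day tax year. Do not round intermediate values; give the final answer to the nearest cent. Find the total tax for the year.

£494.34

2012-02-01 to 2012-03-09: 38 days at 1.8% → £44,000 × 1.8% × 38/366 = £82.2295
2012-03-10 to 2012-05-29: 81 days at 2.25% → £44,000 × 2.25% × 81/366 = £219.0984
2012-05-30 to 2013-01-31: 247 days at 0.65% → £44,000 × 0.65% × 247/366 = £193.0109
Total = £494.3388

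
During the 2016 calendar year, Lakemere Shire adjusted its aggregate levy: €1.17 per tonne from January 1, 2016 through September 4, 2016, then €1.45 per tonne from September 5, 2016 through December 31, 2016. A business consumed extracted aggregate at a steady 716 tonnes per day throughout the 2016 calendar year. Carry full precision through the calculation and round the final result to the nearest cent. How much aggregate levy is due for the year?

January 1 – September 4, 2016: 248 days × 716 tonnes/day = 177,568 tonnes at €1.17/tonne → €207,754.56
September 5 – December 31, 2016: 118 days × 716 tonnes/day = 84,488 tonnes at €1.45/tonne → €122,507.60

€330,262.16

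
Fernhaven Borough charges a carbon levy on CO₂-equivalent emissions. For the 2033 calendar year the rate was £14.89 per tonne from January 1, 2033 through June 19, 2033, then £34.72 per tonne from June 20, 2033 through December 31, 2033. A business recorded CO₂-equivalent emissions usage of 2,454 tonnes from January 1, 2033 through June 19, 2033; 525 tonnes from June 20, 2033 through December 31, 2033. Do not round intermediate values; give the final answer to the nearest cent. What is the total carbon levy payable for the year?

January 1 – June 19, 2033: 2,454 tonnes at £14.89/tonne → £36540.06
June 20 – December 31, 2033: 525 tonnes at £34.72/tonne → £18228.00

£54768.06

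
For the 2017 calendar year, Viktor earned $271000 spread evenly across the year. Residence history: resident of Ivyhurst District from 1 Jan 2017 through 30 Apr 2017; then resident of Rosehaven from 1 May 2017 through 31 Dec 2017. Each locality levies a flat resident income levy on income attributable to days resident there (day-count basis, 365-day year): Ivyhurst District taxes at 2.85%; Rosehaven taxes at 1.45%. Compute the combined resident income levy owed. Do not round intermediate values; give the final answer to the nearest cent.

$5176.84

Ivyhurst District, 1 Jan – 30 Apr 2017: 120 days → $271000 × 2.85% × 120/365 = $2539.2329
Rosehaven, 1 May – 31 Dec 2017: 245 days → $271000 × 1.45% × 245/365 = $2637.6096
Total = $5176.8425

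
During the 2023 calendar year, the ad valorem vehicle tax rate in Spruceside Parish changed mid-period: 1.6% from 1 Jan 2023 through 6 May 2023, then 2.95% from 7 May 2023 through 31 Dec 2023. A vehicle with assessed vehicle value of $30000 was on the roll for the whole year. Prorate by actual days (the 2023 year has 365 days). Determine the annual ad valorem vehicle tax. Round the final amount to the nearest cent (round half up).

$745.19

1 Jan – 6 May 2023: 126 days at 1.6% → $30000 × 1.6% × 126/365 = $165.6986
7 May – 31 Dec 2023: 239 days at 2.95% → $30000 × 2.95% × 239/365 = $579.4932
Total = $745.1918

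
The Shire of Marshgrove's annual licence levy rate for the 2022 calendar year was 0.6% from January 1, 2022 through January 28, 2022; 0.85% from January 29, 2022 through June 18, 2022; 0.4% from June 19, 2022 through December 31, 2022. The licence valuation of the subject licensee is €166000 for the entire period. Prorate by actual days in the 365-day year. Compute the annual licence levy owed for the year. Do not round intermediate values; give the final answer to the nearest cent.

January 1 – January 28, 2022: 28 days at 0.6% → €166000 × 0.6% × 28/365 = €76.4055
January 29 – June 18, 2022: 141 days at 0.85% → €166000 × 0.85% × 141/365 = €545.0712
June 19 – December 31, 2022: 196 days at 0.4% → €166000 × 0.4% × 196/365 = €356.5589
Total = €978.0356

€978.04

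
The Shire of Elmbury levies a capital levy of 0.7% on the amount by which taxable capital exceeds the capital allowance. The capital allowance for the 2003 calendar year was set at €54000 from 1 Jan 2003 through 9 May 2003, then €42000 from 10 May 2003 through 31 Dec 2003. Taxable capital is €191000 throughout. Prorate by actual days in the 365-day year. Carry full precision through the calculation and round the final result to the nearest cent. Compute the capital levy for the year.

1 Jan – 9 May 2003: 129 days, exemption €54000 → (€191000 − €54000) × 0.7% × 129/365 = €338.9342
10 May – 31 Dec 2003: 236 days, exemption €42000 → (€191000 − €42000) × 0.7% × 236/365 = €674.3781
Total = €1013.3123

€1013.31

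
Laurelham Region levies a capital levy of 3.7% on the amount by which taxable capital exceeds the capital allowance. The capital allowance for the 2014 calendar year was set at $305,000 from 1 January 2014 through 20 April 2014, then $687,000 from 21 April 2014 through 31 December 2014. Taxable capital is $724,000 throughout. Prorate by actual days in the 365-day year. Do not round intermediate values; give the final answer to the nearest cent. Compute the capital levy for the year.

1 January – 20 April 2014: 110 days, exemption $305,000 → ($724,000 − $305,000) × 3.7% × 110/365 = $4,672.1370
21 April – 31 December 2014: 255 days, exemption $687,000 → ($724,000 − $687,000) × 3.7% × 255/365 = $956.4247
Total = $5,628.5616

$5,628.56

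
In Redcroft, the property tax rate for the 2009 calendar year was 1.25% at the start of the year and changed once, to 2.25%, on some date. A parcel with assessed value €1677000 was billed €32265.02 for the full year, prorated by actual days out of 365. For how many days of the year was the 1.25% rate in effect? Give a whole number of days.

119 days

Let d = days at the first rate; then 365 − d days at the second rate.
€1677000 × [1.25%·d + 2.25%·(365−d)] / 365 = €32265.02
Solving gives d = 119, so the new rate took effect on 30 Apr 2009.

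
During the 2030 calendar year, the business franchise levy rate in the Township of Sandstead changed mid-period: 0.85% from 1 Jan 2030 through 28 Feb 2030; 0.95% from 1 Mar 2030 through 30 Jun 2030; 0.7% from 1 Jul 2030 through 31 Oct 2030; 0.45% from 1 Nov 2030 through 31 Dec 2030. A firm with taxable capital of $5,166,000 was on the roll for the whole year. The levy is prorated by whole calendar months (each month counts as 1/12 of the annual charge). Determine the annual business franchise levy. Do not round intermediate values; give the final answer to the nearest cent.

$39,606.00

1 Jan – 28 Feb 2030: 2 months at 0.85% → $5,166,000 × 0.85% × 2/12 = $7,318.5000
1 Mar – 30 Jun 2030: 4 months at 0.95% → $5,166,000 × 0.95% × 4/12 = $16,359.0000
1 Jul – 31 Oct 2030: 4 months at 0.7% → $5,166,000 × 0.7% × 4/12 = $12,054.0000
1 Nov – 31 Dec 2030: 2 months at 0.45% → $5,166,000 × 0.45% × 2/12 = $3,874.5000
Total = $39,606.0000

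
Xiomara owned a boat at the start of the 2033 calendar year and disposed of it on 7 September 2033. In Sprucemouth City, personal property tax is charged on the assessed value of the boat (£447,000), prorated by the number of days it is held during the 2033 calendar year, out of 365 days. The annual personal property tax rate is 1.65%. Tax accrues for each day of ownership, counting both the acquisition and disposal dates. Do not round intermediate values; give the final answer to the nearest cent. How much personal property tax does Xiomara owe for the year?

£5,051.71

Days held (1 January – 7 September 2033): 250 out of 365
Tax = £447,000 × 1.65% × 250/365 = £5,051.7123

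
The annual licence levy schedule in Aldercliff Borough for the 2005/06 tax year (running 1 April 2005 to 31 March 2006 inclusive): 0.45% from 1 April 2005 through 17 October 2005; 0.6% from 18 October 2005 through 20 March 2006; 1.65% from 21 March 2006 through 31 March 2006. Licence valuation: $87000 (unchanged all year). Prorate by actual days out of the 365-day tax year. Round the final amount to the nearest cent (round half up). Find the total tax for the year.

1 April – 17 October 2005: 200 days at 0.45% → $87000 × 0.45% × 200/365 = $214.5205
18 October 2005 – 20 March 2006: 154 days at 0.6% → $87000 × 0.6% × 154/365 = $220.2411
21 March – 31 March 2006: 11 days at 1.65% → $87000 × 1.65% × 11/365 = $43.2616
Total = $478.0233

$478.02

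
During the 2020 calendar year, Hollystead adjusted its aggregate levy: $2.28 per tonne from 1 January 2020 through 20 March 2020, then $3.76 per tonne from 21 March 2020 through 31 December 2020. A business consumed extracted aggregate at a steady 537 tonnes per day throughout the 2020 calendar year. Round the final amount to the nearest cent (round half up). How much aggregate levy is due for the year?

1 January – 20 March 2020: 80 days × 537 tonnes/day = 42,960 tonnes at $2.28/tonne → $97948.80
21 March – 31 December 2020: 286 days × 537 tonnes/day = 153,582 tonnes at $3.76/tonne → $577468.32

$675417.12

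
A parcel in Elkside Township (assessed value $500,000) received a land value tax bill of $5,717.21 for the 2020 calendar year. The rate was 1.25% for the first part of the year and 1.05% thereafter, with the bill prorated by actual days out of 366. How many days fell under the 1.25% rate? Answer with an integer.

171 days

Let d = days at the first rate; then 366 − d days at the second rate.
$500,000 × [1.25%·d + 1.05%·(366−d)] / 366 = $5,717.21
Solving gives d = 171, so the new rate took effect on June 20, 2020.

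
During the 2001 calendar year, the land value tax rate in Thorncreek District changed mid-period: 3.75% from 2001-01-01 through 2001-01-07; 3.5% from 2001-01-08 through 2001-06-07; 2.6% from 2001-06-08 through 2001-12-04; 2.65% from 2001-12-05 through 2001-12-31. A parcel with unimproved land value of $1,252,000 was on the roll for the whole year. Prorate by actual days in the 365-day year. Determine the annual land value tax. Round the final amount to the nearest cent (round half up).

$37,535.99

2001-01-01 to 2001-01-07: 7 days at 3.75% → $1,252,000 × 3.75% × 7/365 = $900.4110
2001-01-08 to 2001-06-07: 151 days at 3.5% → $1,252,000 × 3.5% × 151/365 = $18,128.2740
2001-06-08 to 2001-12-04: 180 days at 2.6% → $1,252,000 × 2.6% × 180/365 = $16,053.0411
2001-12-05 to 2001-12-31: 27 days at 2.65% → $1,252,000 × 2.65% × 27/365 = $2,454.2630
Total = $37,535.9890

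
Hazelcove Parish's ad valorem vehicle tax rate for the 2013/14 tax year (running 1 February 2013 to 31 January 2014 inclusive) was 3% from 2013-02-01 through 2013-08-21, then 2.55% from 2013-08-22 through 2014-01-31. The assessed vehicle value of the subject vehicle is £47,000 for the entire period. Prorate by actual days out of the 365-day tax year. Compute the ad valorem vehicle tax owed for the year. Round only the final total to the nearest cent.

2013-02-01 to 2013-08-21: 202 days at 3% → £47,000 × 3% × 202/365 = £780.3288
2013-08-22 to 2014-01-31: 163 days at 2.55% → £47,000 × 2.55% × 163/365 = £535.2205
Total = £1,315.5493

£1,315.55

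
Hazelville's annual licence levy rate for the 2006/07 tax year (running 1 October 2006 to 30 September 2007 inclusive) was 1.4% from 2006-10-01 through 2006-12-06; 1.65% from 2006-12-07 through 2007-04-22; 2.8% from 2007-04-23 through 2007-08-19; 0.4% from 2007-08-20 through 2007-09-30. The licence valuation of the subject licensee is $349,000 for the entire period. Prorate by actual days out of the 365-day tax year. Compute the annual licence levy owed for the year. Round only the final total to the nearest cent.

2006-10-01 to 2006-12-06: 67 days at 1.4% → $349,000 × 1.4% × 67/365 = $896.8822
2006-12-07 to 2007-04-22: 137 days at 1.65% → $349,000 × 1.65% × 137/365 = $2,161.4096
2007-04-23 to 2007-08-19: 119 days at 2.8% → $349,000 × 2.8% × 119/365 = $3,185.9397
2007-08-20 to 2007-09-30: 42 days at 0.4% → $349,000 × 0.4% × 42/365 = $160.6356
Total = $6,404.8671

$6,404.87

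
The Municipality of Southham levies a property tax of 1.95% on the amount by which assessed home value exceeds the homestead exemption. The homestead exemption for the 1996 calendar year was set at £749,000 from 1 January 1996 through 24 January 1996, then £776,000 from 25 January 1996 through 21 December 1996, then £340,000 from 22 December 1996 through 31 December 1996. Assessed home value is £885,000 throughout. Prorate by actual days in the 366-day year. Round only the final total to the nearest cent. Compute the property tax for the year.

£2,392.32

1 January – 24 January 1996: 24 days, exemption £749,000 → (£885,000 − £749,000) × 1.95% × 24/366 = £173.9016
25 January – 21 December 1996: 332 days, exemption £776,000 → (£885,000 − £776,000) × 1.95% × 332/366 = £1,928.0492
22 December – 31 December 1996: 10 days, exemption £340,000 → (£885,000 − £340,000) × 1.95% × 10/366 = £290.3689
Total = £2,392.3197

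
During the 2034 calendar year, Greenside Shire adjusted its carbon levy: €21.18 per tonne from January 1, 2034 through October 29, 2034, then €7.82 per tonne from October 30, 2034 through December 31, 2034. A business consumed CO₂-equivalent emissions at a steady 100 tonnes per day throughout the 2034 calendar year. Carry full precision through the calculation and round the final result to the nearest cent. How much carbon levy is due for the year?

€688,902.00

January 1 – October 29, 2034: 302 days × 100 tonnes/day = 30,200 tonnes at €21.18/tonne → €639,636.00
October 30 – December 31, 2034: 63 days × 100 tonnes/day = 6,300 tonnes at €7.82/tonne → €49,266.00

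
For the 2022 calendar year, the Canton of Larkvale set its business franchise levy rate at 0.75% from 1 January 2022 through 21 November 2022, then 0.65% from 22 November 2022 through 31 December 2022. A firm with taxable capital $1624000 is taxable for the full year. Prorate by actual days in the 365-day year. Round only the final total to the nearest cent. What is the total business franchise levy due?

$12002.03

1 January – 21 November 2022: 325 days at 0.75% → $1624000 × 0.75% × 325/365 = $10845.2055
22 November – 31 December 2022: 40 days at 0.65% → $1624000 × 0.65% × 40/365 = $1156.8219
Total = $12002.0274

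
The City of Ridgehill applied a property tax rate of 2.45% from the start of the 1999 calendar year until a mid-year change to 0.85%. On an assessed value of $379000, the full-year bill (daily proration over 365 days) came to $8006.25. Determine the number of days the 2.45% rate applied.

Let d = days at the first rate; then 365 − d days at the second rate.
$379000 × [2.45%·d + 0.85%·(365−d)] / 365 = $8006.25
Solving gives d = 288, so the new rate took effect on October 16, 1999.

288 days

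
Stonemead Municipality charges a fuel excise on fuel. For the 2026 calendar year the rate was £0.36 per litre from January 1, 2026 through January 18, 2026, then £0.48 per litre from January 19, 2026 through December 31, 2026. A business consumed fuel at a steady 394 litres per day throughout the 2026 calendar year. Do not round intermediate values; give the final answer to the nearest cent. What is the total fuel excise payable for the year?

January 1 – January 18, 2026: 18 days × 394 litres/day = 7,092 litres at £0.36/litre → £2,553.12
January 19 – December 31, 2026: 347 days × 394 litres/day = 136,718 litres at £0.48/litre → £65,624.64

£68,177.76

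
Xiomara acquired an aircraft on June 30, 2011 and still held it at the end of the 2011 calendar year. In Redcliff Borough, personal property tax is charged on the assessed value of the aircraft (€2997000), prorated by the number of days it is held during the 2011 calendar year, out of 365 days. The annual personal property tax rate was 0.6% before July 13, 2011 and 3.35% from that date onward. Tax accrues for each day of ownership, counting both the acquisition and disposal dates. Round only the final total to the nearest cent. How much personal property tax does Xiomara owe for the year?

June 30 – July 12, 2011: 13 days at 0.6% → €2997000 × 0.6% × 13/365 = €640.4548
July 13 – December 31, 2011: 172 days at 3.35% → €2997000 × 3.35% × 172/365 = €47311.5452
Total = €47952.0000

€47952.00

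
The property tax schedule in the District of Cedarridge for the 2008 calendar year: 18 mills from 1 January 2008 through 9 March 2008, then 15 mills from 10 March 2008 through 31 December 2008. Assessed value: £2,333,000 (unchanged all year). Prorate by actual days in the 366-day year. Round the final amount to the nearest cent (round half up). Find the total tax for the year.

1 January – 9 March 2008: 69 days at 18 mills → £2,333,000 × 1.8% × 69/366 = £7,916.9016
10 March – 31 December 2008: 297 days at 15 mills → £2,333,000 × 1.5% × 297/366 = £28,397.5820
Total = £36,314.4836

£36,314.48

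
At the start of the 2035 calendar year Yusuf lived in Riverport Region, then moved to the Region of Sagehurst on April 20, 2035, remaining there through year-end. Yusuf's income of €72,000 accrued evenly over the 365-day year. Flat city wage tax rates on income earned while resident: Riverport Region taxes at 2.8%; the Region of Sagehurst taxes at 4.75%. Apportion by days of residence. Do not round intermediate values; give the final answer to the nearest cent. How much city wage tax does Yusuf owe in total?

Riverport Region, January 1 – April 19, 2035: 109 days → €72,000 × 2.8% × 109/365 = €602.0384
The Region of Sagehurst, April 20 – December 31, 2035: 256 days → €72,000 × 4.75% × 256/365 = €2,398.6849
Total = €3,000.7233

€3,000.72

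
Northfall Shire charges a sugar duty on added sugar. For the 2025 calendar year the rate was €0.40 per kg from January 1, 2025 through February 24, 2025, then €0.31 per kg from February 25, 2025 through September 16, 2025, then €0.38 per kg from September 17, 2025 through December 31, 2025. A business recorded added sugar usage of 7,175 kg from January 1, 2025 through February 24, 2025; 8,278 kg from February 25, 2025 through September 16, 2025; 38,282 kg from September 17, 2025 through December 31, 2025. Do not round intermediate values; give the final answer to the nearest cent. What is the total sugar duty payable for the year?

€19,983.34

January 1 – February 24, 2025: 7,175 kg at €0.40/kg → €2,870.00
February 25 – September 16, 2025: 8,278 kg at €0.31/kg → €2,566.18
September 17 – December 31, 2025: 38,282 kg at €0.38/kg → €14,547.16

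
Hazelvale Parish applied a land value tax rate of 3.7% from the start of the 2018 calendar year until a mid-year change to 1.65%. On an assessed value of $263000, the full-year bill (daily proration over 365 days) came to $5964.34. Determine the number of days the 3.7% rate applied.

Let d = days at the first rate; then 365 − d days at the second rate.
$263000 × [3.7%·d + 1.65%·(365−d)] / 365 = $5964.34
Solving gives d = 110, so the new rate took effect on 21 April 2018.

110 days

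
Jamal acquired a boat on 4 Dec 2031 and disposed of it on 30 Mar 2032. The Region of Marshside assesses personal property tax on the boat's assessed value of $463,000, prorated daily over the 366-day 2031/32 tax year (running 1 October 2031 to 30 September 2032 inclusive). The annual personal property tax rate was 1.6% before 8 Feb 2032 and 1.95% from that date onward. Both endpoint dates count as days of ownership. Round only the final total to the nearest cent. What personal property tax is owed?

4 Dec 2031 – 7 Feb 2032: 66 days at 1.6% → $463,000 × 1.6% × 66/366 = $1,335.8689
8 Feb – 30 Mar 2032: 52 days at 1.95% → $463,000 × 1.95% × 52/366 = $1,282.7377
Total = $2,618.6066

$2,618.61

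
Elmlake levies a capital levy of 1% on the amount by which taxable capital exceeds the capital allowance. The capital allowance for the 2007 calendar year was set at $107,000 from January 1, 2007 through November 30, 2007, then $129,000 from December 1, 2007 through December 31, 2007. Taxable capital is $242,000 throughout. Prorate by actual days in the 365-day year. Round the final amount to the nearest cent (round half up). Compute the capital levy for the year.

$1,331.32

January 1 – November 30, 2007: 334 days, exemption $107,000 → ($242,000 − $107,000) × 1% × 334/365 = $1,235.3425
December 1 – December 31, 2007: 31 days, exemption $129,000 → ($242,000 − $129,000) × 1% × 31/365 = $95.9726
Total = $1,331.3151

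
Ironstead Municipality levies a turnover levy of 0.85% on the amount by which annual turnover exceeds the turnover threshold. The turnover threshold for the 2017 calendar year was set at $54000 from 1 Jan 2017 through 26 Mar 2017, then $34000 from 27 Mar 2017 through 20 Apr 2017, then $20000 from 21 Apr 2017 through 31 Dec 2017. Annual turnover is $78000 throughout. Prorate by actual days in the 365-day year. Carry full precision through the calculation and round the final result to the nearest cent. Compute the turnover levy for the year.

1 Jan – 26 Mar 2017: 85 days, exemption $54000 → ($78000 − $54000) × 0.85% × 85/365 = $47.5068
27 Mar – 20 Apr 2017: 25 days, exemption $34000 → ($78000 − $34000) × 0.85% × 25/365 = $25.6164
21 Apr – 31 Dec 2017: 255 days, exemption $20000 → ($78000 − $20000) × 0.85% × 255/365 = $344.4247
Total = $417.5479

$417.55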